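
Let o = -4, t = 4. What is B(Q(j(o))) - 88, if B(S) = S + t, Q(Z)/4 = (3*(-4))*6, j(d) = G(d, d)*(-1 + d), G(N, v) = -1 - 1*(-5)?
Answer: -372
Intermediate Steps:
G(N, v) = 4 (G(N, v) = -1 + 5 = 4)
j(d) = -4 + 4*d (j(d) = 4*(-1 + d) = -4 + 4*d)
Q(Z) = -288 (Q(Z) = 4*((3*(-4))*6) = 4*(-12*6) = 4*(-72) = -288)
B(S) = 4 + S (B(S) = S + 4 = 4 + S)
B(Q(j(o))) - 88 = (4 - 288) - 88 = -284 - 88 = -372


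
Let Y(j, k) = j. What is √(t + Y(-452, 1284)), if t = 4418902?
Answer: 5*√176738 ≈ 2102.0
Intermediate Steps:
√(t + Y(-452, 1284)) = √(4418902 - 452) = √4418450 = 5*√176738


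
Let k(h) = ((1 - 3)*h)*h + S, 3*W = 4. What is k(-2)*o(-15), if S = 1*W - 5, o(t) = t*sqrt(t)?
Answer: 175*I*sqrt(15) ≈ 677.77*I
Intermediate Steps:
W = 4/3 (W = (1/3)*4 = 4/3 ≈ 1.3333)
o(t) = t**(3/2)
S = -11/3 (S = 1*(4/3) - 5 = 4/3 - 5 = -11/3 ≈ -3.6667)
k(h) = -11/3 - 2*h**2 (k(h) = ((1 - 3)*h)*h - 11/3 = (-2*h)*h - 11/3 = -2*h**2 - 11/3 = -11/3 - 2*h**2)
k(-2)*o(-15) = (-11/3 - 2*(-2)**2)*(-15)**(3/2) = (-11/3 - 2*4)*(-15*I*sqrt(15)) = (-11/3 - 8)*(-15*I*sqrt(15)) = -(-175)*I*sqrt(15) = 175*I*sqrt(15)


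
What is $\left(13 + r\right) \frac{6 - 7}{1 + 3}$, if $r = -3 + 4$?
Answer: $- \frac{7}{2} \approx -3.5$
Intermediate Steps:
$r = 1$
$\left(13 + r\right) \frac{6 - 7}{1 + 3} = \left(13 + 1\right) \frac{6 - 7}{1 + 3} = 14 \left(- \frac{1}{4}\right) = - \frac{7}{2}$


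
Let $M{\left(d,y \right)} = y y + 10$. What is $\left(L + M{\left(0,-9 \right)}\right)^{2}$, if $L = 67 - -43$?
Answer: $40401$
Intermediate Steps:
$L = 110$ ($L = 67 + 43 = 110$)
$M{\left(d,y \right)} = 10 + y^{2}$ ($M{\left(d,y \right)} = y^{2} + 10 = 10 + y^{2}$)
$\left(L + M{\left(0,-9 \right)}\right)^{2} = \left(110 + \left(10 + \left(-9\right)^{2}\right)\right)^{2} = \left(110 + \left(10 + 81\right)\right)^{2} = \left(110 + 91\right)^{2} = 201^{2} = 40401$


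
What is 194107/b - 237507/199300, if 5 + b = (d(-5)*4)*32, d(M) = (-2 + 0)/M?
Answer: 193372761383/46038300 ≈ 4200.3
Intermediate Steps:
d(M) = -2/M
b = 231/5 (b = -5 + (-2/(-5)*4)*32 = -5 + (-2*(-⅕)*4)*32 = -5 + ((⅖)*4)*32 = -5 + (8/5)*32 = -5 + 256/5 = 231/5 ≈ 46.200)
194107/b - 237507/199300 = 194107/(231/5) - 237507/199300 = 194107*(5/231) - 237507*1/199300 = 970535/231 - 237507/199300 = 193372761383/46038300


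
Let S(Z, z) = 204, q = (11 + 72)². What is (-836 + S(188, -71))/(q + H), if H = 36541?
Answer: -316/21715 ≈ -0.014552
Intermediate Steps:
q = 6889 (q = 83² = 6889)
(-836 + S(188, -71))/(q + H) = (-836 + 204)/(6889 + 36541) = -632/43430 = -632*1/43430 = -316/21715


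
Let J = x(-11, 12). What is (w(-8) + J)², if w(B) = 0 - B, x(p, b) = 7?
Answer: 225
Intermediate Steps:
w(B) = -B
J = 7
(w(-8) + J)² = (-1*(-8) + 7)² = (8 + 7)² = 15² = 225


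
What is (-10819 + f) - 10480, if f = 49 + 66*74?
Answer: -16366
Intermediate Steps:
f = 4933 (f = 49 + 4884 = 4933)
(-10819 + f) - 10480 = (-10819 + 4933) - 10480 = -5886 - 10480 = -16366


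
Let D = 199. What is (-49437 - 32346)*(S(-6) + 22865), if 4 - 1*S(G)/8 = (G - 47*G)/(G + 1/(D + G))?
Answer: -169340968143/89 ≈ -1.9027e+9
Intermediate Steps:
S(G) = 32 + 368*G/(G + 1/(199 + G)) (S(G) = 32 - 8*(G - 47*G)/(G + 1/(199 + G)) = 32 - 8*(-46*G)/(G + 1/(199 + G)) = 32 - (-368)*G/(G + 1/(199 + G)) = 32 + 368*G/(G + 1/(199 + G)))
(-49437 - 32346)*(S(-6) + 22865) = (-49437 - 32346)*(16*(2 + 25*(-6)² + 4975*(-6))/(1 + (-6)² + 199*(-6)) + 22865) = -81783*(16*(2 + 25*36 - 29850)/(1 + 36 - 1194) + 22865) = -81783*(16*(2 + 900 - 29850)/(-1157) + 22865) = -81783*(16*(-1/1157)*(-28948) + 22865) = -81783*(463168/1157 + 22865) = -81783*26917973/1157 = -169340968143/89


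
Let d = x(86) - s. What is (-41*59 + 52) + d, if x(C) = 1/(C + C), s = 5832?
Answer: -1410227/172 ≈ -8199.0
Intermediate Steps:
x(C) = 1/(2*C)
d = -1003103/172 (d = (1/2)/86 - 1*5832 = (1/2)*(1/86) - 5832 = 1/172 - 5832 = -1003103/172 ≈ -5832.0)
(-41*59 + 52) + d = (-41*59 + 52) - 1003103/172 = (-2419 + 52) - 1003103/172 = -2367 - 1003103/172 = -1410227/172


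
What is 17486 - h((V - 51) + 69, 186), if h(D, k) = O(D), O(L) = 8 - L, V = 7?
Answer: 17503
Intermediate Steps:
h(D, k) = 8 - D
17486 - h((V - 51) + 69, 186) = 17486 - (8 - ((7 - 51) + 69)) = 17486 - (8 - (-44 + 69)) = 17486 - (8 - 1*25) = 17486 - (8 - 25) = 17486 - 1*(-17) = 17486 + 17 = 17503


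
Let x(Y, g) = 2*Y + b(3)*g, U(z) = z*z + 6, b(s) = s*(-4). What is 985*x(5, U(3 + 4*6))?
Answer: -8677850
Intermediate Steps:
b(s) = -4*s
U(z) = 6 + z² (U(z) = z² + 6 = 6 + z²)
x(Y, g) = -12*g + 2*Y (x(Y, g) = 2*Y + (-4*3)*g = 2*Y - 12*g = -12*g + 2*Y)
985*x(5, U(3 + 4*6)) = 985*(-12*(6 + (3 + 4*6)²) + 2*5) = 985*(-12*(6 + (3 + 24)²) + 10) = 985*(-12*(6 + 27²) + 10) = 985*(-12*(6 + 729) + 10) = 985*(-12*735 + 10) = 985*(-8820 + 10) = 985*(-8810) = -8677850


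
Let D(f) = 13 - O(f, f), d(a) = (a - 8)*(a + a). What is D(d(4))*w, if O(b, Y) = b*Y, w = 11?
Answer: -11121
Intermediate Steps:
O(b, Y) = Y*b
d(a) = 2*a*(-8 + a) (d(a) = (-8 + a)*(2*a) = 2*a*(-8 + a))
D(f) = 13 - f**2 (D(f) = 13 - f*f = 13 - f**2)
D(d(4))*w = (13 - (2*4*(-8 + 4))**2)*11 = (13 - (2*4*(-4))**2)*11 = (13 - 1*(-32)**2)*11 = (13 - 1*1024)*11 = (13 - 1024)*11 = -1011*11 = -11121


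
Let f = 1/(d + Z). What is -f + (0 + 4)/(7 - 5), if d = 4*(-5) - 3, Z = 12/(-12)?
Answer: 49/24 ≈ 2.0417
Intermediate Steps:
Z = -1 (Z = 12*(-1/12) = -1)
d = -23 (d = -20 - 3 = -23)
f = -1/24 (f = 1/(-23 - 1) = 1/(-24) = -1/24 ≈ -0.041667)
-f + (0 + 4)/(7 - 5) = -1*(-1/24) + (0 + 4)/(7 - 5) = 1/24 + 4/2 = 1/24 + 4*(½) = 1/24 + 2 = 49/24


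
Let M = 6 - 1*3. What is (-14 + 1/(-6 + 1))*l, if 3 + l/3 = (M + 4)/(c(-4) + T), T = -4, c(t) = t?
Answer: 6603/40 ≈ 165.07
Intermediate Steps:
M = 3 (M = 6 - 3 = 3)
l = -93/8 (l = -9 + 3*((3 + 4)/(-4 - 4)) = -9 + 3*(7/(-8)) = -9 + 3*(7*(-1/8)) = -9 + 3*(-7/8) = -9 - 21/8 = -93/8 ≈ -11.625)
(-14 + 1/(-6 + 1))*l = (-14 + 1/(-6 + 1))*(-93/8) = (-14 + 1/(-5))*(-93/8) = (-14 - 1/5)*(-93/8) = -71/5*(-93/8) = 6603/40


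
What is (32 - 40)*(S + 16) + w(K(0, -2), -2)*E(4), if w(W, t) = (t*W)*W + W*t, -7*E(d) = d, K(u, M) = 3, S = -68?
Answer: 3008/7 ≈ 429.71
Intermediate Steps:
E(d) = -d/7
w(W, t) = W*t + t*W² (w(W, t) = (W*t)*W + W*t = t*W² + W*t = W*t + t*W²)
(32 - 40)*(S + 16) + w(K(0, -2), -2)*E(4) = (32 - 40)*(-68 + 16) + (3*(-2)*(1 + 3))*(-⅐*4) = -8*(-52) + (3*(-2)*4)*(-4/7) = 416 - 24*(-4/7) = 416 + 96/7 = 3008/7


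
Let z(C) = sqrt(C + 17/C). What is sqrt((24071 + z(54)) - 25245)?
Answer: sqrt(-42264 + 2*sqrt(17598))/6 ≈ 34.156*I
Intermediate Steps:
sqrt((24071 + z(54)) - 25245) = sqrt((24071 + sqrt(54 + 17/54)) - 25245) = sqrt((24071 + sqrt(2933/54)) - 25245) = sqrt((24071 + sqrt(17598)/18) - 25245) = sqrt(-1174 + sqrt(17598)/18)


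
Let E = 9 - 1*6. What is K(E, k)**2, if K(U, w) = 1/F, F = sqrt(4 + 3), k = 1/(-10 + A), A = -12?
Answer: 1/7 ≈ 0.14286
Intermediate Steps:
k = -1/22 (k = 1/(-10 - 12) = 1/(-22) = -1/22 ≈ -0.045455)
F = sqrt(7) ≈ 2.6458
E = 3 (E = 9 - 6 = 3)
K(U, w) = sqrt(7)/7 (K(U, w) = 1/(sqrt(7)) = sqrt(7)/7)
K(E, k)**2 = (sqrt(7)/7)**2 = 1/7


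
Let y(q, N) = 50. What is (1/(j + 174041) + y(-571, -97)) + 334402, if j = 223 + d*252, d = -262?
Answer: 36201084481/108240 ≈ 3.3445e+5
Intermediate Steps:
j = -65801 (j = 223 - 262*252 = 223 - 66024 = -65801)
(1/(j + 174041) + y(-571, -97)) + 334402 = (1/(-65801 + 174041) + 50) + 334402 = (1/108240 + 50) + 334402 = 5412001/108240 + 334402 = 36201084481/108240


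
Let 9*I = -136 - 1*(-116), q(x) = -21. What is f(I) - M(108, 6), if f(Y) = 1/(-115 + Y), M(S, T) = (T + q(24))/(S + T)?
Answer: 4933/40090 ≈ 0.12305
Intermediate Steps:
I = -20/9 (I = (-136 - 1*(-116))/9 = (-136 + 116)/9 = (⅑)*(-20) = -20/9 ≈ -2.2222)
M(S, T) = (-21 + T)/(S + T) (M(S, T) = (T - 21)/(S + T) = (-21 + T)/(S + T))
f(I) - M(108, 6) = 1/(-115 - 20/9) - (-21 + 6)/(108 + 6) = 1/(-1055/9) - (-15)/114 = -9/1055 - (-15)/114 = -9/1055 - 1*(-5/38) = -9/1055 + 5/38 = 4933/40090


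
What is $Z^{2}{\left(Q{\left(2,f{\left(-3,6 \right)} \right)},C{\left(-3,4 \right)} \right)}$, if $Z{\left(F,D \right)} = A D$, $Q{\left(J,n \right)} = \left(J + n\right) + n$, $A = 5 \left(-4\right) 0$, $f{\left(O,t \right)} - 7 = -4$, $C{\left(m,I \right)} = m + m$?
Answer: $0$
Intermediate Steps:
$C{\left(m,I \right)} = 2 m$
$f{\left(O,t \right)} = 3$ ($f{\left(O,t \right)} = 7 - 4 = 3$)
$A = 0$ ($A = \left(-20\right) 0 = 0$)
$Q{\left(J,n \right)} = J + 2 n$
$Z{\left(F,D \right)} = 0$ ($Z{\left(F,D \right)} = 0 D = 0$)
$Z^{2}{\left(Q{\left(2,f{\left(-3,6 \right)} \right)},C{\left(-3,4 \right)} \right)} = 0^{2} = 0$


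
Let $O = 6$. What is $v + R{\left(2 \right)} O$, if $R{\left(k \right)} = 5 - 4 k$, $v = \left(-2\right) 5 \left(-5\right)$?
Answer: $32$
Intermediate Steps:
$v = 50$ ($v = \left(-10\right) \left(-5\right) = 50$)
$v + R{\left(2 \right)} O = 50 + \left(5 - 8\right) 6 = 50 - 18 = 32$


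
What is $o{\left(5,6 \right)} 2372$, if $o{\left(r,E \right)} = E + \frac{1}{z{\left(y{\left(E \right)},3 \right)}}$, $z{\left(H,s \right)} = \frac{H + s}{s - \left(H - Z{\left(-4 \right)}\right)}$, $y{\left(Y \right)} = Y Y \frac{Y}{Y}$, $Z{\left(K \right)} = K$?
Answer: $\frac{467284}{39} \approx 11982.0$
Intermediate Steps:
$y{\left(Y \right)} = Y^{2}$ ($y{\left(Y \right)} = Y^{2} \cdot 1 = Y^{2}$)
$z{\left(H,s \right)} = \frac{H + s}{-4 + s - H}$ ($z{\left(H,s \right)} = \frac{H + s}{s - \left(4 + H\right)} = \frac{H + s}{-4 + s - H}$)
$o{\left(r,E \right)} = E + \frac{-1 - E^{2}}{3 + E^{2}}$ ($o{\left(r,E \right)} = E + \frac{1}{\frac{1}{-4 + 3 - E^{2}} \left(E^{2} + 3\right)} = E + \frac{1}{\frac{1}{-1 - E^{2}} \left(3 + E^{2}\right)} = E + \frac{-1 - E^{2}}{3 + E^{2}}$)
$o{\left(5,6 \right)} 2372 = \frac{-1 - 6^{2} + 6 \left(3 + 6^{2}\right)}{3 + 6^{2}} \cdot 2372 = \frac{-1 - 36 + 6 \left(3 + 36\right)}{3 + 36} \cdot 2372 = \frac{-1 - 36 + 6 \cdot 39}{39} \cdot 2372 = \frac{-1 - 36 + 234}{39} \cdot 2372 = \frac{1}{39} \cdot 197 \cdot 2372 = \frac{197}{39} \cdot 2372 = \frac{467284}{39}$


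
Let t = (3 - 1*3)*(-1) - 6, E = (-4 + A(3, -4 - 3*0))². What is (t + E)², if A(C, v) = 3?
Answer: 25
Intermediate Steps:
E = 1 (E = (-4 + 3)² = (-1)² = 1)
t = -6 (t = (3 - 3)*(-1) - 6 = 0*(-1) - 6 = 0 - 6 = -6)
(t + E)² = (-6 + 1)² = (-5)² = 25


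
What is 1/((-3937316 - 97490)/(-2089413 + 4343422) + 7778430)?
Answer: 2254009/17532647191064 ≈ 1.2856e-7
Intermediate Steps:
1/((-3937316 - 97490)/(-2089413 + 4343422) + 7778430) = 1/(-4034806/2254009 + 7778430) = 1/(17532647191064/2254009) = 2254009/17532647191064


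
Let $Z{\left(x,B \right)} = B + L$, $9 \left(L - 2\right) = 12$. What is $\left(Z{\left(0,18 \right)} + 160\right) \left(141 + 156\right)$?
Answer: $53856$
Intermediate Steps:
$L = \frac{10}{3}$ ($L = 2 + \frac{1}{9} \cdot 12 = 2 + \frac{4}{3} = \frac{10}{3} \approx 3.3333$)
$Z{\left(x,B \right)} = \frac{10}{3} + B$ ($Z{\left(x,B \right)} = B + \frac{10}{3} = \frac{10}{3} + B$)
$\left(Z{\left(0,18 \right)} + 160\right) \left(141 + 156\right) = \left(\left(\frac{10}{3} + 18\right) + 160\right) \left(141 + 156\right) = \left(\frac{64}{3} + 160\right) 297 = \frac{544}{3} \cdot 297 = 53856$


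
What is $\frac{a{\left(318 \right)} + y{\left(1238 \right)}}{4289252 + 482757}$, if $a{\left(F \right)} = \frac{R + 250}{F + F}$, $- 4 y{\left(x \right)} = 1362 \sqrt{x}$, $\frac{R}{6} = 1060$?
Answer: $\frac{3305}{1517498862} - \frac{681 \sqrt{1238}}{9544018} \approx -0.0025084$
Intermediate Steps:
$R = 6360$ ($R = 6 \cdot 1060 = 6360$)
$y{\left(x \right)} = - \frac{681 \sqrt{x}}{2}$ ($y{\left(x \right)} = - \frac{1362 \sqrt{x}}{4} = - \frac{681 \sqrt{x}}{2}$)
$a{\left(F \right)} = \frac{3305}{F}$ ($a{\left(F \right)} = \frac{6360 + 250}{F + F} = \frac{6610}{2 F} = 6610 \frac{1}{2 F} = \frac{3305}{F}$)
$\frac{a{\left(318 \right)} + y{\left(1238 \right)}}{4289252 + 482757} = \frac{\frac{3305}{318} - \frac{681 \sqrt{1238}}{2}}{4289252 + 482757} = \frac{3305 \cdot \frac{1}{318} - \frac{681 \sqrt{1238}}{2}}{4772009} = \left(\frac{3305}{318} - \frac{681 \sqrt{1238}}{2}\right) \frac{1}{4772009} = \frac{3305}{1517498862} - \frac{681 \sqrt{1238}}{9544018}$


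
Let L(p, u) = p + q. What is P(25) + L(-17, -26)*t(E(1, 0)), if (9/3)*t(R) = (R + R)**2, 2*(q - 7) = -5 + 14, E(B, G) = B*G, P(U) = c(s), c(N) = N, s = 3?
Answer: 3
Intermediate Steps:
P(U) = 3
q = 23/2 (q = 7 + (-5 + 14)/2 = 7 + (1/2)*9 = 7 + 9/2 = 23/2 ≈ 11.500)
L(p, u) = 23/2 + p (L(p, u) = p + 23/2 = 23/2 + p)
t(R) = 4*R**2/3 (t(R) = (R + R)**2/3 = (2*R)**2/3 = (4*R**2)/3 = 4*R**2/3)
P(25) + L(-17, -26)*t(E(1, 0)) = 3 + (23/2 - 17)*(4*(1*0)**2/3) = 3 - 22*0**2/3 = 3 - 22*0/3 = 3 - 11/2*0 = 3 + 0 = 3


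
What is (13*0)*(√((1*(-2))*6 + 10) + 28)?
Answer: 0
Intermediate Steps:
(13*0)*(√((1*(-2))*6 + 10) + 28) = 0*(√(-2*6 + 10) + 28) = 0*(√(-12 + 10) + 28) = 0*(√(-2) + 28) = 0*(I*√2 + 28) = 0*(28 + I*√2) = 0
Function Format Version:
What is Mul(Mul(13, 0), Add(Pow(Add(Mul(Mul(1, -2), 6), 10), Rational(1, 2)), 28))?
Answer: 0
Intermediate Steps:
Mul(Mul(13, 0), Add(Pow(Add(Mul(Mul(1, -2), 6), 10), Rational(1, 2)), 28)) = Mul(0, Add(Pow(Add(Mul(-2, 6), 10), Rational(1, 2)), 28)) = Mul(0, Add(Pow(Add(-12, 10), Rational(1, 2)), 28)) = Mul(0, Add(Pow(-2, Rational(1, 2)), 28)) = Mul(0, Add(Mul(I, Pow(2, Rational(1, 2))), 28)) = Mul(0, Add(28, Mul(I, Pow(2, Rational(1, 2))))) = 0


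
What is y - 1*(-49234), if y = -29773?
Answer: 19461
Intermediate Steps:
y - 1*(-49234) = -29773 - 1*(-49234) = -29773 + 49234 = 19461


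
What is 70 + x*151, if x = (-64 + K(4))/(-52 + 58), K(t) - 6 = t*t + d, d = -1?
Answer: -6073/6 ≈ -1012.2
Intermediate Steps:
K(t) = 5 + t² (K(t) = 6 + (t*t - 1) = 6 + (t² - 1) = 6 + (-1 + t²) = 5 + t²)
x = -43/6 (x = (-64 + (5 + 4²))/(-52 + 58) = (-64 + (5 + 16))/6 = (-64 + 21)*(⅙) = -43*⅙ = -43/6 ≈ -7.1667)
70 + x*151 = 70 - 43/6*151 = 70 - 6493/6 = -6073/6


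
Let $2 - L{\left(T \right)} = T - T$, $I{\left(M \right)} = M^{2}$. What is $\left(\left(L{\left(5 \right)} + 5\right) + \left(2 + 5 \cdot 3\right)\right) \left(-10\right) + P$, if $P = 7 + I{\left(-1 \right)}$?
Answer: $-232$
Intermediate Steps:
$L{\left(T \right)} = 2$ ($L{\left(T \right)} = 2 - \left(T - T\right) = 2 - 0 = 2 + 0 = 2$)
$P = 8$ ($P = 7 + \left(-1\right)^{2} = 7 + 1 = 8$)
$\left(\left(L{\left(5 \right)} + 5\right) + \left(2 + 5 \cdot 3\right)\right) \left(-10\right) + P = \left(\left(2 + 5\right) + \left(2 + 5 \cdot 3\right)\right) \left(-10\right) + 8 = \left(7 + \left(2 + 15\right)\right) \left(-10\right) + 8 = \left(7 + 17\right) \left(-10\right) + 8 = 24 \left(-10\right) + 8 = -240 + 8 = -232$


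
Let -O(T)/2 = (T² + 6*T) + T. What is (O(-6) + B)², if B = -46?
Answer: 1156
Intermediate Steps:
O(T) = -14*T - 2*T² (O(T) = -2*((T² + 6*T) + T) = -2*(T² + 7*T) = -14*T - 2*T²)
(O(-6) + B)² = (-2*(-6)*(7 - 6) - 46)² = (-2*(-6)*1 - 46)² = (12 - 46)² = (-34)² = 1156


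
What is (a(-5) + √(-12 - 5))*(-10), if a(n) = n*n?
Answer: -250 - 10*I*√17 ≈ -250.0 - 41.231*I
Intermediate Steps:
a(n) = n²
(a(-5) + √(-12 - 5))*(-10) = ((-5)² + √(-12 - 5))*(-10) = (25 + √(-17))*(-10) = (25 + I*√17)*(-10) = -250 - 10*I*√17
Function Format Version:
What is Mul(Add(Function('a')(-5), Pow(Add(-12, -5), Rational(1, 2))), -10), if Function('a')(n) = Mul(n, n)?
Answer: Add(-250, Mul(-10, I, Pow(17, Rational(1, 2)))) ≈ Add(-250.00, Mul(-41.231, I))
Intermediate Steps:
Function('a')(n) = Pow(n, 2)
Mul(Add(Function('a')(-5), Pow(Add(-12, -5), Rational(1, 2))), -10) = Mul(Add(Pow(-5, 2), Pow(Add(-12, -5), Rational(1, 2))), -10) = Mul(Add(25, Pow(-17, Rational(1, 2))), -10) = Mul(Add(25, Mul(I, Pow(17, Rational(1, 2)))), -10) = Add(-250, Mul(-10, I, Pow(17, Rational(1, 2))))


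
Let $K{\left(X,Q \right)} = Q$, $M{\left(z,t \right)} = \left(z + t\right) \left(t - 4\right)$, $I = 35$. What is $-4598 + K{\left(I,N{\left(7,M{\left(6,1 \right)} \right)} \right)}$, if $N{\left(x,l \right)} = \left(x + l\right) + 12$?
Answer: $-4600$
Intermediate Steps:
$M{\left(z,t \right)} = \left(-4 + t\right) \left(t + z\right)$ ($M{\left(z,t \right)} = \left(t + z\right) \left(-4 + t\right) = \left(-4 + t\right) \left(t + z\right)$)
$N{\left(x,l \right)} = 12 + l + x$ ($N{\left(x,l \right)} = \left(l + x\right) + 12 = 12 + l + x$)
$-4598 + K{\left(I,N{\left(7,M{\left(6,1 \right)} \right)} \right)} = -4598 + \left(12 + \left(1^{2} - 4 - 24 + 1 \cdot 6\right) + 7\right) = -4598 + \left(12 + \left(1 - 4 - 24 + 6\right) + 7\right) = -4598 + \left(12 - 21 + 7\right) = -4598 - 2 = -4600$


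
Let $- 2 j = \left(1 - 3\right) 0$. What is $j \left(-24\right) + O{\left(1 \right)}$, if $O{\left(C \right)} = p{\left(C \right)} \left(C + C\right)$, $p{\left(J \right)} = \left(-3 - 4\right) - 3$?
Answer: $-20$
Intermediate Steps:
$p{\left(J \right)} = -10$ ($p{\left(J \right)} = -7 - 3 = -10$)
$j = 0$ ($j = - \frac{\left(1 - 3\right) 0}{2} = - \frac{\left(-2\right) 0}{2} = \left(- \frac{1}{2}\right) 0 = 0$)
$O{\left(C \right)} = - 20 C$ ($O{\left(C \right)} = - 10 \left(C + C\right) = - 10 \cdot 2 C = - 20 C$)
$j \left(-24\right) + O{\left(1 \right)} = 0 \left(-24\right) - 20 = 0 - 20 = -20$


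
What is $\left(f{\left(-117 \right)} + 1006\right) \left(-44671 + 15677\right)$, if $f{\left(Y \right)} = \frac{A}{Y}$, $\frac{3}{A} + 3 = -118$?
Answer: $- \frac{137643651110}{4719} \approx -2.9168 \cdot 10^{7}$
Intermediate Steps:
$A = - \frac{3}{121}$ ($A = \frac{3}{-3 - 118} = \frac{3}{-121} = 3 \left(- \frac{1}{121}\right) = - \frac{3}{121} \approx -0.024793$)
$f{\left(Y \right)} = - \frac{3}{121 Y}$
$\left(f{\left(-117 \right)} + 1006\right) \left(-44671 + 15677\right) = \left(- \frac{3}{121 \left(-117\right)} + 1006\right) \left(-44671 + 15677\right) = \left(\left(- \frac{3}{121}\right) \left(- \frac{1}{117}\right) + 1006\right) \left(-28994\right) = \left(\frac{1}{4719} + 1006\right) \left(-28994\right) = \frac{4747315}{4719} \left(-28994\right) = - \frac{137643651110}{4719}$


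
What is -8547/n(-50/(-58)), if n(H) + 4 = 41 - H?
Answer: -247863/1048 ≈ -236.51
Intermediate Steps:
n(H) = 37 - H (n(H) = -4 + (41 - H) = 37 - H)
-8547/n(-50/(-58)) = -8547/(37 - (-50)/(-58)) = -8547/(37 - (-50)*(-1)/58) = -8547/(37 - 1*25/29) = -8547/(37 - 25/29) = -8547/1048/29 = -8547*29/1048 = -247863/1048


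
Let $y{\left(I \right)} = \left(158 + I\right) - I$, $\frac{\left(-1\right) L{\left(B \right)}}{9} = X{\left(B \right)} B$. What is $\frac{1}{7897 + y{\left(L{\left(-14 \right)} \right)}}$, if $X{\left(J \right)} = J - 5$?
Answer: $\frac{1}{8055} \approx 0.00012415$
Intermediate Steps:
$X{\left(J \right)} = -5 + J$
$L{\left(B \right)} = - 9 B \left(-5 + B\right)$ ($L{\left(B \right)} = - 9 \left(-5 + B\right) B = - 9 B \left(-5 + B\right)$)
$y{\left(I \right)} = 158$
$\frac{1}{7897 + y{\left(L{\left(-14 \right)} \right)}} = \frac{1}{7897 + 158} = \frac{1}{8055}$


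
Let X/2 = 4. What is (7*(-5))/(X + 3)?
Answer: -35/11 ≈ -3.1818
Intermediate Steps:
X = 8 (X = 2*4 = 8)
(7*(-5))/(X + 3) = (7*(-5))/(8 + 3) = -35/11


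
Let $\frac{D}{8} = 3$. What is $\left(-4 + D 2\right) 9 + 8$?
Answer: $404$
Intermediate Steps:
$D = 24$ ($D = 8 \cdot 3 = 24$)
$\left(-4 + D 2\right) 9 + 8 = \left(-4 + 24 \cdot 2\right) 9 + 8 = \left(-4 + 48\right) 9 + 8 = 44 \cdot 9 + 8 = 396 + 8 = 404$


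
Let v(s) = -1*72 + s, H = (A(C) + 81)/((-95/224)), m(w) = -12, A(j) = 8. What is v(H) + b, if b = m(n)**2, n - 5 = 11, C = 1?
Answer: -13096/95 ≈ -137.85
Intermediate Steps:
n = 16 (n = 5 + 11 = 16)
b = 144 (b = (-12)**2 = 144)
H = -19936/95 (H = (8 + 81)/((-95/224)) = 89/((-95*1/224)) = 89/(-95/224) = 89*(-224/95) = -19936/95 ≈ -209.85)
v(s) = -72 + s
v(H) + b = (-72 - 19936/95) + 144 = -26776/95 + 144 = -13096/95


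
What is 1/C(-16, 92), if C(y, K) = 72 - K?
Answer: -1/20 ≈ -0.050000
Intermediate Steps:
1/C(-16, 92) = 1/(72 - 1*92) = 1/(72 - 92) = 1/(-20) = -1/20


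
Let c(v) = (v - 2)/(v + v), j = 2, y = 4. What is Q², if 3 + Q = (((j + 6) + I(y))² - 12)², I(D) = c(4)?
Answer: 646160353281/65536 ≈ 9.8596e+6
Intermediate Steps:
c(v) = (-2 + v)/(2*v) (c(v) = (-2 + v)/((2*v)) = (-2 + v)*(1/(2*v)) = (-2 + v)/(2*v))
I(D) = ¼ (I(D) = (½)*(-2 + 4)/4 = (½)*(¼)*2 = ¼)
Q = 803841/256 (Q = -3 + (((2 + 6) + ¼)² - 12)² = -3 + ((8 + ¼)² - 12)² = -3 + ((33/4)² - 12)² = -3 + (1089/16 - 12)² = -3 + (897/16)² = -3 + 804609/256 = 803841/256 ≈ 3140.0)
Q² = (803841/256)² = 646160353281/65536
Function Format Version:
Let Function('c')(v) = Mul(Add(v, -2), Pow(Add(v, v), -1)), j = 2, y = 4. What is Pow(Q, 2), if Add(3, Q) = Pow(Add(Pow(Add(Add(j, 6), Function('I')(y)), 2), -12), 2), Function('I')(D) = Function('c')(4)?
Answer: Rational(646160353281, 65536) ≈ 9.8596e+6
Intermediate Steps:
Function('c')(v) = Mul(Rational(1, 2), Pow(v, -1), Add(-2, v)) (Function('c')(v) = Mul(Add(-2, v), Pow(Mul(2, v), -1)) = Mul(Add(-2, v), Mul(Rational(1, 2), Pow(v, -1))) = Mul(Rational(1, 2), Pow(v, -1), Add(-2, v)))
Function('I')(D) = Rational(1, 4) (Function('I')(D) = Mul(Rational(1, 2), Pow(4, -1), Add(-2, 4)) = Mul(Rational(1, 2), Rational(1, 4), 2) = Rational(1, 4))
Q = Rational(803841, 256) (Q = Add(-3, Pow(Add(Pow(Add(Add(2, 6), Rational(1, 4)), 2), -12), 2)) = Add(-3, Pow(Add(Pow(Add(8, Rational(1, 4)), 2), -12), 2)) = Add(-3, Pow(Add(Pow(Rational(33, 4), 2), -12), 2)) = Add(-3, Pow(Add(Rational(1089, 16), -12), 2)) = Add(-3, Pow(Rational(897, 16), 2)) = Add(-3, Rational(804609, 256)) = Rational(803841, 256) ≈ 3140.0)
Pow(Q, 2) = Pow(Rational(803841, 256), 2) = Rational(646160353281, 65536)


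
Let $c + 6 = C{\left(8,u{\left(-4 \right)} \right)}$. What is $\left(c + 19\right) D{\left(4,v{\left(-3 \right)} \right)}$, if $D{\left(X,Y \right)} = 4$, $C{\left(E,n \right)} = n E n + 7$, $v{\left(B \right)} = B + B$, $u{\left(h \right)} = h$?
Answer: $592$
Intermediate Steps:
$v{\left(B \right)} = 2 B$
$C{\left(E,n \right)} = 7 + E n^{2}$ ($C{\left(E,n \right)} = E n n + 7 = E n^{2} + 7 = 7 + E n^{2}$)
$c = 129$ ($c = -6 + \left(7 + 8 \left(-4\right)^{2}\right) = -6 + \left(7 + 8 \cdot 16\right) = -6 + \left(7 + 128\right) = -6 + 135 = 129$)
$\left(c + 19\right) D{\left(4,v{\left(-3 \right)} \right)} = \left(129 + 19\right) 4 = 148 \cdot 4 = 592$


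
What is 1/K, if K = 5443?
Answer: 1/5443 ≈ 0.00018372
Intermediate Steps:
1/K = 1/5443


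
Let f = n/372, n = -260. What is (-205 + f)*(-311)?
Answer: 5949430/93 ≈ 63972.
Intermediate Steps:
f = -65/93 (f = -260/372 = -260*1/372 = -65/93 ≈ -0.69893)
(-205 + f)*(-311) = (-205 - 65/93)*(-311) = -19130/93*(-311) = 5949430/93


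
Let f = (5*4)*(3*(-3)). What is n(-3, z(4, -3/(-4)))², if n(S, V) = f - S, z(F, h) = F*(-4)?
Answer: 31329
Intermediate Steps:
z(F, h) = -4*F
f = -180 (f = 20*(-9) = -180)
n(S, V) = -180 - S
n(-3, z(4, -3/(-4)))² = (-180 - 1*(-3))² = (-180 + 3)² = (-177)² = 31329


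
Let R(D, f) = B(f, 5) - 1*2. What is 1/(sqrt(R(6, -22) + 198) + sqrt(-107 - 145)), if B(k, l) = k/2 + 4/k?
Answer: 11/(sqrt(22363) + 66*I*sqrt(7)) ≈ 0.031122 - 0.036341*I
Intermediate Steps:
B(k, l) = k/2 + 4/k (B(k, l) = k*(1/2) + 4/k = k/2 + 4/k)
R(D, f) = -2 + f/2 + 4/f (R(D, f) = (f/2 + 4/f) - 1*2 = (f/2 + 4/f) - 2 = -2 + f/2 + 4/f)
1/(sqrt(R(6, -22) + 198) + sqrt(-107 - 145)) = 1/(sqrt((-2 + (1/2)*(-22) + 4/(-22)) + 198) + sqrt(-107 - 145)) = 1/(sqrt((-2 - 11 + 4*(-1/22)) + 198) + sqrt(-252)) = 1/(sqrt((-2 - 11 - 2/11) + 198) + 6*I*sqrt(7)) = 1/(sqrt(-145/11 + 198) + 6*I*sqrt(7)) = 1/(sqrt(2033/11) + 6*I*sqrt(7)) = 1/(sqrt(22363)/11 + 6*I*sqrt(7))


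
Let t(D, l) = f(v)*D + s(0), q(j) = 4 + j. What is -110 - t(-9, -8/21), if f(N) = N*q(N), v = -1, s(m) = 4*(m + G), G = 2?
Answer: -145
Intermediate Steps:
s(m) = 8 + 4*m (s(m) = 4*(m + 2) = 4*(2 + m) = 8 + 4*m)
f(N) = N*(4 + N)
t(D, l) = 8 - 3*D (t(D, l) = (-(4 - 1))*D + (8 + 4*0) = (-1*3)*D + (8 + 0) = -3*D + 8 = 8 - 3*D)
-110 - t(-9, -8/21) = -110 - (8 - 3*(-9)) = -110 - (8 + 27) = -110 - 1*35 = -110 - 35 = -145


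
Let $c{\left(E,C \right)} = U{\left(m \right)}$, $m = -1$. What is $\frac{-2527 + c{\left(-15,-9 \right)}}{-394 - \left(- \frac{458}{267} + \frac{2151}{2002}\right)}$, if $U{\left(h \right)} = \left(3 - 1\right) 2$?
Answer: $\frac{1348629282}{210263797} \approx 6.414$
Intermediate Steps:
$U{\left(h \right)} = 4$ ($U{\left(h \right)} = 2 \cdot 2 = 4$)
$c{\left(E,C \right)} = 4$
$\frac{-2527 + c{\left(-15,-9 \right)}}{-394 - \left(- \frac{458}{267} + \frac{2151}{2002}\right)} = \frac{-2527 + 4}{-394 - \left(- \frac{458}{267} + \frac{2151}{2002}\right)} = - \frac{2523}{-394 - - \frac{342599}{534534}} = - \frac{2523}{-394 + \left(- \frac{2151}{2002} + \frac{458}{267}\right)} = - \frac{2523}{-394 + \frac{342599}{534534}} = - \frac{2523}{- \frac{210263797}{534534}} = \left(-2523\right) \left(- \frac{534534}{210263797}\right) = \frac{1348629282}{210263797}$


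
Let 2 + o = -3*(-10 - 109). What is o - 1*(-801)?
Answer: 1156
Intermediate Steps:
o = 355 (o = -2 - 3*(-10 - 109) = -2 - 3*(-119) = -2 + 357 = 355)
o - 1*(-801) = 355 - 1*(-801) = 355 + 801 = 1156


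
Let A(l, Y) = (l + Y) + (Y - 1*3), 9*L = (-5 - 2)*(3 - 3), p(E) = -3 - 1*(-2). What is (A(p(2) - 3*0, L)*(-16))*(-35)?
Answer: -2240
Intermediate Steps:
p(E) = -1 (p(E) = -3 + 2 = -1)
L = 0 (L = ((-5 - 2)*(3 - 3))/9 = (-7*0)/9 = (⅑)*0 = 0)
A(l, Y) = -3 + l + 2*Y (A(l, Y) = (Y + l) + (Y - 3) = (Y + l) + (-3 + Y) = -3 + l + 2*Y)
(A(p(2) - 3*0, L)*(-16))*(-35) = ((-3 + (-1 - 3*0) + 2*0)*(-16))*(-35) = ((-3 + (-1 + 0) + 0)*(-16))*(-35) = ((-3 - 1 + 0)*(-16))*(-35) = -4*(-16)*(-35) = 64*(-35) = -2240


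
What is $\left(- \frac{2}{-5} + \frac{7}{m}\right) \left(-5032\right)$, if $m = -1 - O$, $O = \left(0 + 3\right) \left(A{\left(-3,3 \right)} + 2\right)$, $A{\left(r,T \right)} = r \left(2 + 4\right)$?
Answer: $- \frac{649128}{235} \approx -2762.2$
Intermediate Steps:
$A{\left(r,T \right)} = 6 r$ ($A{\left(r,T \right)} = r 6 = 6 r$)
$O = -48$ ($O = \left(0 + 3\right) \left(6 \left(-3\right) + 2\right) = 3 \left(-18 + 2\right) = 3 \left(-16\right) = -48$)
$m = 47$ ($m = -1 - -48 = -1 + 48 = 47$)
$\left(- \frac{2}{-5} + \frac{7}{m}\right) \left(-5032\right) = \left(- \frac{2}{-5} + \frac{7}{47}\right) \left(-5032\right) = \left(\left(-2\right) \left(- \frac{1}{5}\right) + 7 \cdot \frac{1}{47}\right) \left(-5032\right) = \left(\frac{2}{5} + \frac{7}{47}\right) \left(-5032\right) = \frac{129}{235} \left(-5032\right) = - \frac{649128}{235}$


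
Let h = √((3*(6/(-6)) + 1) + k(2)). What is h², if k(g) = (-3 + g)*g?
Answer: -4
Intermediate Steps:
k(g) = g*(-3 + g)
h = 2*I (h = √((3*(6/(-6)) + 1) + 2*(-3 + 2)) = √((3*(6*(-⅙)) + 1) + 2*(-1)) = √((3*(-1) + 1) - 2) = √((-3 + 1) - 2) = √(-2 - 2) = √(-4) = 2*I ≈ 2.0*I)
h² = (2*I)² = -4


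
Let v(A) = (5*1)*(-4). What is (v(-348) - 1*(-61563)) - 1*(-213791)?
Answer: 275334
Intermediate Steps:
v(A) = -20 (v(A) = 5*(-4) = -20)
(v(-348) - 1*(-61563)) - 1*(-213791) = (-20 - 1*(-61563)) - 1*(-213791) = (-20 + 61563) + 213791 = 61543 + 213791 = 275334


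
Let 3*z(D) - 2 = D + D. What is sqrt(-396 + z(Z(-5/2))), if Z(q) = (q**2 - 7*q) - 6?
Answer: I*sqrt(1534)/2 ≈ 19.583*I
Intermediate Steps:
Z(q) = -6 + q**2 - 7*q
z(D) = 2/3 + 2*D/3 (z(D) = 2/3 + (D + D)/3 = 2/3 + (2*D)/3 = 2/3 + 2*D/3)
sqrt(-396 + z(Z(-5/2))) = sqrt(-396 + (2/3 + 2*(-6 + (-5/2)**2 - (-35)/2)/3)) = sqrt(-396 + (2/3 + 2*(-6 + (-5*1/2)**2 - (-35)/2)/3)) = sqrt(-396 + (2/3 + 2*(-6 + (-5/2)**2 - 7*(-5/2))/3)) = sqrt(-396 + (2/3 + 2*(-6 + 25/4 + 35/2)/3)) = sqrt(-396 + (2/3 + (2/3)*(71/4))) = sqrt(-396 + (2/3 + 71/6)) = sqrt(-396 + 25/2) = sqrt(-767/2) = I*sqrt(1534)/2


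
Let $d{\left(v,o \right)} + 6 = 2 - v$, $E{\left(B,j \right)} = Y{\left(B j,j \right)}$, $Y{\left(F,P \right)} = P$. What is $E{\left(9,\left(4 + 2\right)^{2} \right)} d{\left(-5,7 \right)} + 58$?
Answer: $94$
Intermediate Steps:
$E{\left(B,j \right)} = j$
$d{\left(v,o \right)} = -4 - v$ ($d{\left(v,o \right)} = -6 - \left(-2 + v\right) = -4 - v$)
$E{\left(9,\left(4 + 2\right)^{2} \right)} d{\left(-5,7 \right)} + 58 = \left(4 + 2\right)^{2} \left(-4 - -5\right) + 58 = 6^{2} \left(-4 + 5\right) + 58 = 36 \cdot 1 + 58 = 36 + 58 = 94$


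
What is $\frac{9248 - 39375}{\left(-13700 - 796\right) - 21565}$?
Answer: $\frac{30127}{36061} \approx 0.83545$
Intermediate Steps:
$\frac{9248 - 39375}{\left(-13700 - 796\right) - 21565} = - \frac{30127}{-14496 - 21565} = - \frac{30127}{-36061} = \left(-30127\right) \left(- \frac{1}{36061}\right) = \frac{30127}{36061}$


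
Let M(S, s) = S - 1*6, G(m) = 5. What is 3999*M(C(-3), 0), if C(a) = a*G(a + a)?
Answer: -83979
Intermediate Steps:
C(a) = 5*a (C(a) = a*5 = 5*a)
M(S, s) = -6 + S (M(S, s) = S - 6 = -6 + S)
3999*M(C(-3), 0) = 3999*(-6 + 5*(-3)) = 3999*(-6 - 15) = 3999*(-21) = -83979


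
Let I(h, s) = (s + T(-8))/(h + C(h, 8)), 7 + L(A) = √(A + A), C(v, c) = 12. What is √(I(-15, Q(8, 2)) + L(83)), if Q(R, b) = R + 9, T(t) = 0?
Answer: √(-114 + 9*√166)/3 ≈ 0.46630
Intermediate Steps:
Q(R, b) = 9 + R
L(A) = -7 + √2*√A (L(A) = -7 + √(A + A) = -7 + √(2*A) = -7 + √2*√A)
I(h, s) = s/(12 + h) (I(h, s) = (s + 0)/(h + 12) = s/(12 + h))
√(I(-15, Q(8, 2)) + L(83)) = √((9 + 8)/(12 - 15) + (-7 + √2*√83)) = √(17/(-3) + (-7 + √166)) = √(17*(-⅓) + (-7 + √166)) = √(-17/3 + (-7 + √166)) = √(-38/3 + √166)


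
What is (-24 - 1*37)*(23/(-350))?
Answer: 1403/350 ≈ 4.0086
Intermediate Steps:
(-24 - 1*37)*(23/(-350)) = (-24 - 37)*(23*(-1/350)) = -61*(-23/350) = 1403/350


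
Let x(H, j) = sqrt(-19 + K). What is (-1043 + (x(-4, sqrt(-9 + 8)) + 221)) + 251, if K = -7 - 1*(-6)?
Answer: -571 + 2*I*sqrt(5) ≈ -571.0 + 4.4721*I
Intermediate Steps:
K = -1 (K = -7 + 6 = -1)
x(H, j) = 2*I*sqrt(5) (x(H, j) = sqrt(-19 - 1) = sqrt(-20) = 2*I*sqrt(5))
(-1043 + (x(-4, sqrt(-9 + 8)) + 221)) + 251 = (-1043 + (2*I*sqrt(5) + 221)) + 251 = (-1043 + (221 + 2*I*sqrt(5))) + 251 = (-822 + 2*I*sqrt(5)) + 251 = -571 + 2*I*sqrt(5)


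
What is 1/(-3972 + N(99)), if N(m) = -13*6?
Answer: -1/4050 ≈ -0.00024691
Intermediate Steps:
N(m) = -78
1/(-3972 + N(99)) = 1/(-3972 - 78) = 1/(-4050) = -1/4050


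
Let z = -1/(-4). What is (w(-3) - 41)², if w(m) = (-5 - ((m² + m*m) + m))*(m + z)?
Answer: 196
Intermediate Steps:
z = ¼ (z = -1*(-¼) = ¼ ≈ 0.25000)
w(m) = (¼ + m)*(-5 - m - 2*m²) (w(m) = (-5 - ((m² + m*m) + m))*(m + ¼) = (-5 - ((m² + m²) + m))*(¼ + m) = (-5 - (2*m² + m))*(¼ + m) = (-5 - (m + 2*m²))*(¼ + m) = (-5 + (-m - 2*m²))*(¼ + m) = (-5 - m - 2*m²)*(¼ + m) = (¼ + m)*(-5 - m - 2*m²))
(w(-3) - 41)² = ((-5/4 - 2*(-3)³ - 21/4*(-3) - 3/2*(-3)²) - 41)² = ((-5/4 - 2*(-27) + 63/4 - 3/2*9) - 41)² = ((-5/4 + 54 + 63/4 - 27/2) - 41)² = (55 - 41)² = 14² = 196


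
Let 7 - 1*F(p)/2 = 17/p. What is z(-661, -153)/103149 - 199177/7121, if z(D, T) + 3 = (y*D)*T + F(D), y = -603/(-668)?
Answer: -2928160564880215/108109205318964 ≈ -27.085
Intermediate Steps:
F(p) = 14 - 34/p
y = 603/668 (y = -603*(-1/668) = 603/668 ≈ 0.90269)
z(D, T) = 11 - 34/D + 603*D*T/668 (z(D, T) = -3 + ((603*D/668)*T + (14 - 34/D)) = -3 + (603*D*T/668 + (14 - 34/D)) = -3 + (14 - 34/D + 603*D*T/668) = 11 - 34/D + 603*D*T/668)
z(-661, -153)/103149 - 199177/7121 = (11 - 34/(-661) + (603/668)*(-661)*(-153))/103149 - 199177/7121 = (11 - 34*(-1/661) + 60983199/668)*(1/103149) - 199177*1/7121 = (11 + 34/661 + 60983199/668)*(1/103149) - 199177/7121 = (40314774279/441548)*(1/103149) - 199177/7121 = 13438258093/15181744884 - 199177/7121 = -2928160564880215/108109205318964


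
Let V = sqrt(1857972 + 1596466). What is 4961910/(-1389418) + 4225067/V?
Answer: -2480955/694709 + 4225067*sqrt(3454438)/3454438 ≈ 2269.7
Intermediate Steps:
V = sqrt(3454438) ≈ 1858.6
4961910/(-1389418) + 4225067/V = 4961910/(-1389418) + 4225067/(sqrt(3454438)) = 4961910*(-1/1389418) + 4225067*(sqrt(3454438)/3454438) = -2480955/694709 + 4225067*sqrt(3454438)/3454438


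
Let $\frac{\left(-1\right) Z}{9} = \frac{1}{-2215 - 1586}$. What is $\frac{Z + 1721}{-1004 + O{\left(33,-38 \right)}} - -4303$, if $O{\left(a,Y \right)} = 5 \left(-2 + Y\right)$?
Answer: $\frac{3280954147}{762734} \approx 4301.6$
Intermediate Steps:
$Z = \frac{3}{1267}$ ($Z = - \frac{9}{-2215 - 1586} = - \frac{9}{-3801} = \left(-9\right) \left(- \frac{1}{3801}\right) = \frac{3}{1267} \approx 0.0023678$)
$O{\left(a,Y \right)} = -10 + 5 Y$
$\frac{Z + 1721}{-1004 + O{\left(33,-38 \right)}} - -4303 = \frac{\frac{3}{1267} + 1721}{-1004 + \left(-10 + 5 \left(-38\right)\right)} - -4303 = \frac{2180510}{1267 \left(-1004 - 200\right)} + 4303 = \frac{2180510}{1267 \left(-1204\right)} + 4303 = \frac{2180510}{1267} \left(- \frac{1}{1204}\right) + 4303 = - \frac{1090255}{762734} + 4303 = \frac{3280954147}{762734}$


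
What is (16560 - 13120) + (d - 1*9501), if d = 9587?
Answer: 3526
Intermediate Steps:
(16560 - 13120) + (d - 1*9501) = (16560 - 13120) + (9587 - 1*9501) = 3440 + (9587 - 9501) = 3440 + 86 = 3526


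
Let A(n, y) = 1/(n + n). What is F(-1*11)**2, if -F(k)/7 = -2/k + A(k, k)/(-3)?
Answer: 8281/4356 ≈ 1.9011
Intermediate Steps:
A(n, y) = 1/(2*n)
F(k) = 91/(6*k) (F(k) = -7*(-2/k + (1/(2*k))/(-3)) = -7*(-2/k + (1/(2*k))*(-1/3)) = -7*(-2/k - 1/(6*k)) = -(-91)/(6*k) = 91/(6*k))
F(-1*11)**2 = (91/(6*((-1*11))))**2 = ((91/6)/(-11))**2 = ((91/6)*(-1/11))**2 = (-91/66)**2 = 8281/4356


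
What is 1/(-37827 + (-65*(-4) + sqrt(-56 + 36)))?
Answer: -37567/1411279509 - 2*I*sqrt(5)/1411279509 ≈ -2.6619e-5 - 3.1689e-9*I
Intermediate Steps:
1/(-37827 + (-65*(-4) + sqrt(-56 + 36))) = 1/(-37827 + (260 + sqrt(-20))) = 1/(-37827 + (260 + 2*I*sqrt(5))) = 1/(-37567 + 2*I*sqrt(5))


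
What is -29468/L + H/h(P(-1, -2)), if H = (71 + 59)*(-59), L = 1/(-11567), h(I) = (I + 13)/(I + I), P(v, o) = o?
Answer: 3749450596/11 ≈ 3.4086e+8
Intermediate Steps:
h(I) = (13 + I)/(2*I) (h(I) = (13 + I)/((2*I)) = (13 + I)*(1/(2*I)) = (13 + I)/(2*I))
L = -1/11567 ≈ -8.6453e-5
H = -7670 (H = 130*(-59) = -7670)
-29468/L + H/h(P(-1, -2)) = -29468/(-1/11567) - 7670*(-4/(13 - 2)) = -29468*(-11567) - 7670/((½)*(-½)*11) = 340856356 - 7670/(-11/4) = 340856356 - 7670*(-4/11) = 340856356 + 30680/11 = 3749450596/11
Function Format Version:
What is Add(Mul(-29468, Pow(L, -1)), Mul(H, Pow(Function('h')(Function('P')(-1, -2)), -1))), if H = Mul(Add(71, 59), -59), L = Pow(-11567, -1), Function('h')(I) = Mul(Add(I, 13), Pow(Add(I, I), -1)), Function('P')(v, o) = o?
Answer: Rational(3749450596, 11) ≈ 3.4086e+8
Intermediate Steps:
Function('h')(I) = Mul(Rational(1, 2), Pow(I, -1), Add(13, I)) (Function('h')(I) = Mul(Add(13, I), Pow(Mul(2, I), -1)) = Mul(Add(13, I), Mul(Rational(1, 2), Pow(I, -1))) = Mul(Rational(1, 2), Pow(I, -1), Add(13, I)))
L = Rational(-1, 11567) ≈ -8.6453e-5
H = -7670 (H = Mul(130, -59) = -7670)
Add(Mul(-29468, Pow(L, -1)), Mul(H, Pow(Function('h')(Function('P')(-1, -2)), -1))) = Add(Mul(-29468, Pow(Rational(-1, 11567), -1)), Mul(-7670, Pow(Mul(Rational(1, 2), Pow(-2, -1), Add(13, -2)), -1))) = Add(Mul(-29468, -11567), Mul(-7670, Pow(Mul(Rational(1, 2), Rational(-1, 2), 11), -1))) = Add(340856356, Mul(-7670, Pow(Rational(-11, 4), -1))) = Add(340856356, Mul(-7670, Rational(-4, 11))) = Add(340856356, Rational(30680, 11)) = Rational(3749450596, 11)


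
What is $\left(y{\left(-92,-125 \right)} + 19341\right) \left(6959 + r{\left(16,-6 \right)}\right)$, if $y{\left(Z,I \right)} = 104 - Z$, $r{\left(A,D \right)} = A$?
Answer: $136270575$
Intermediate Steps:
$\left(y{\left(-92,-125 \right)} + 19341\right) \left(6959 + r{\left(16,-6 \right)}\right) = \left(\left(104 - -92\right) + 19341\right) \left(6959 + 16\right) = \left(\left(104 + 92\right) + 19341\right) 6975 = \left(196 + 19341\right) 6975 = 19537 \cdot 6975 = 136270575$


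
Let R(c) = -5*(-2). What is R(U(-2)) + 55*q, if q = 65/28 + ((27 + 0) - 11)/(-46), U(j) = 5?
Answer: 76345/644 ≈ 118.55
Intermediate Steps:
R(c) = 10
q = 1271/644 (q = 65*(1/28) + (27 - 11)*(-1/46) = 65/28 + 16*(-1/46) = 65/28 - 8/23 = 1271/644 ≈ 1.9736)
R(U(-2)) + 55*q = 10 + 55*(1271/644) = 10 + 69905/644 = 76345/644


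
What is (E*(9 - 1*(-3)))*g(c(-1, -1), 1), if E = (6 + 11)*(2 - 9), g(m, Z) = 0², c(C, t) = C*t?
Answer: 0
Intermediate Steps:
g(m, Z) = 0
E = -119 (E = 17*(-7) = -119)
(E*(9 - 1*(-3)))*g(c(-1, -1), 1) = -119*(9 - 1*(-3))*0 = -119*(9 + 3)*0 = -119*12*0 = -1428*0 = 0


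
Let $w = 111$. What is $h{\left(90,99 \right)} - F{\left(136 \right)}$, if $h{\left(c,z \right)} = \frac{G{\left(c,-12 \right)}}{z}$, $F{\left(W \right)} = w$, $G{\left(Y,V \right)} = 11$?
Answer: $- \frac{998}{9} \approx -110.89$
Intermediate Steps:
$F{\left(W \right)} = 111$
$h{\left(c,z \right)} = \frac{11}{z}$
$h{\left(90,99 \right)} - F{\left(136 \right)} = \frac{11}{99} - 111 = 11 \cdot \frac{1}{99} - 111 = \frac{1}{9} - 111 = - \frac{998}{9}$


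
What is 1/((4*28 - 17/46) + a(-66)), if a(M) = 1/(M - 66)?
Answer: 3036/338887 ≈ 0.0089587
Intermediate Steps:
a(M) = 1/(-66 + M)
1/((4*28 - 17/46) + a(-66)) = 1/((4*28 - 17/46) + 1/(-66 - 66)) = 1/((112 - 17*1/46) + 1/(-132)) = 1/((112 - 17/46) - 1/132) = 1/(5135/46 - 1/132) = 1/(338887/3036) = 3036/338887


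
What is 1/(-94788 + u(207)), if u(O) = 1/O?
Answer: -207/19621115 ≈ -1.0550e-5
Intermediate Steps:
1/(-94788 + u(207)) = 1/(-94788 + 1/207) = 1/(-19621115/207) = -207/19621115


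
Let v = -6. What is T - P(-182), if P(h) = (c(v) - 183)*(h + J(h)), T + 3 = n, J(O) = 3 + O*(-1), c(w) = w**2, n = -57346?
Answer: -56908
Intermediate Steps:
J(O) = 3 - O
T = -57349 (T = -3 - 57346 = -57349)
P(h) = -441 (P(h) = ((-6)**2 - 183)*(h + (3 - h)) = (36 - 183)*3 = -147*3 = -441)
T - P(-182) = -57349 - 1*(-441) = -57349 + 441 = -56908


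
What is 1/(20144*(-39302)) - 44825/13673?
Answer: -3226175414843/984082463584 ≈ -3.2784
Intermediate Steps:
1/(20144*(-39302)) - 44825/13673 = (1/20144)*(-1/39302) - 44825*1/13673 = -1/791699488 - 4075/1243 = -3226175414843/984082463584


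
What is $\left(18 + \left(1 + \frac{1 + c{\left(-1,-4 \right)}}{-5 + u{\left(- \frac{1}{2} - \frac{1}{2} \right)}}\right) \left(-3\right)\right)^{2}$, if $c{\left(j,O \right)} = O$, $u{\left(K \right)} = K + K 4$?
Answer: $\frac{19881}{100} \approx 198.81$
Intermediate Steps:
$u{\left(K \right)} = 5 K$ ($u{\left(K \right)} = K + 4 K = 5 K$)
$\left(18 + \left(1 + \frac{1 + c{\left(-1,-4 \right)}}{-5 + u{\left(- \frac{1}{2} - \frac{1}{2} \right)}}\right) \left(-3\right)\right)^{2} = \left(18 + \left(1 + \frac{1 - 4}{-5 + 5 \left(- \frac{1}{2} - \frac{1}{2}\right)}\right) \left(-3\right)\right)^{2} = \left(18 + \left(1 - \frac{3}{-5 + 5 \left(\left(-1\right) \frac{1}{2} - \frac{1}{2}\right)}\right) \left(-3\right)\right)^{2} = \left(18 + \left(1 - \frac{3}{-5 + 5 \left(- \frac{1}{2} - \frac{1}{2}\right)}\right) \left(-3\right)\right)^{2} = \left(18 + \left(1 - \frac{3}{-5 + 5 \left(-1\right)}\right) \left(-3\right)\right)^{2} = \left(18 + \left(1 - \frac{3}{-5 - 5}\right) \left(-3\right)\right)^{2} = \left(18 + \left(1 - \frac{3}{-10}\right) \left(-3\right)\right)^{2} = \left(18 + \left(1 - - \frac{3}{10}\right) \left(-3\right)\right)^{2} = \left(18 + \left(1 + \frac{3}{10}\right) \left(-3\right)\right)^{2} = \left(18 + \frac{13}{10} \left(-3\right)\right)^{2} = \left(18 - \frac{39}{10}\right)^{2} = \left(\frac{141}{10}\right)^{2} = \frac{19881}{100}$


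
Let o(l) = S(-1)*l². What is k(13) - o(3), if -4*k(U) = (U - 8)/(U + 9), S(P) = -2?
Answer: 1579/88 ≈ 17.943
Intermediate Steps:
k(U) = -(-8 + U)/(4*(9 + U)) (k(U) = -(U - 8)/(4*(U + 9)) = -(-8 + U)/(4*(9 + U)))
o(l) = -2*l²
k(13) - o(3) = (8 - 1*13)/(4*(9 + 13)) - (-2)*3² = (¼)*(8 - 13)/22 - (-2)*9 = (¼)*(1/22)*(-5) - 1*(-18) = -5/88 + 18 = 1579/88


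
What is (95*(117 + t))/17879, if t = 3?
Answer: 600/941 ≈ 0.63762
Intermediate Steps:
(95*(117 + t))/17879 = (95*(117 + 3))/17879 = (95*120)*(1/17879) = 11400*(1/17879) = 600/941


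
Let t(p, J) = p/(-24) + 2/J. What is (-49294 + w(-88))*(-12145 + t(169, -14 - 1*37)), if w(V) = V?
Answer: 40806395953/68 ≈ 6.0009e+8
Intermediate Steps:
t(p, J) = 2/J - p/24 (t(p, J) = p*(-1/24) + 2/J = -p/24 + 2/J = 2/J - p/24)
(-49294 + w(-88))*(-12145 + t(169, -14 - 1*37)) = (-49294 - 88)*(-12145 + (2/(-14 - 1*37) - 1/24*169)) = -49382*(-12145 + (2/(-14 - 37) - 169/24)) = -49382*(-12145 + (2/(-51) - 169/24)) = -49382*(-12145 + (2*(-1/51) - 169/24)) = -49382*(-12145 + (-2/51 - 169/24)) = -49382*(-12145 - 963/136) = -49382*(-1652683/136) = 40806395953/68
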